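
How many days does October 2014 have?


October 2014

31 days


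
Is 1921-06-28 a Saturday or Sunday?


Anchor: Jan 1, 1921. With p = 1921 - 1 = 1920: (p + p//4 - p//100 + p//400) mod 7 = (1920 + 480 - 19 + 4) mod 7 = 2385 mod 7 = 5 -> Saturday (Mon=0 ... Sun=6)
Day of year: 179; offset = 178
Weekday index = (5 + 178) mod 7 = 1 -> Tuesday
Weekend days: Saturday, Sunday

No


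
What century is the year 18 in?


Century = (year - 1) // 100 + 1
= (18 - 1) // 100 + 1
= 17 // 100 + 1
= 0 + 1

1st century


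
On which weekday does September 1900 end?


September 1900 has 30 days
Anchor: Jan 1, 1900. With p = 1900 - 1 = 1899: (p + p//4 - p//100 + p//400) mod 7 = (1899 + 474 - 18 + 4) mod 7 = 2359 mod 7 = 0 -> Monday (Mon=0 ... Sun=6)
Days before September (Jan-Aug): 243; September 1 index = (0 + 243) mod 7 = 5 -> Saturday
Last day offset: 30 - 1 = 29 days
Weekday index = (5 + 29) mod 7 = 6

Sunday, September 30


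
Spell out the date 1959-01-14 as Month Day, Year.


ISO 1959-01-14 parses as year=1959, month=01, day=14
Month 1 -> January

January 14, 1959


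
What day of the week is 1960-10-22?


Date: October 22, 1960
Anchor: Jan 1, 1960. With p = 1960 - 1 = 1959: (p + p//4 - p//100 + p//400) mod 7 = (1959 + 489 - 19 + 4) mod 7 = 2433 mod 7 = 4 -> Friday (Mon=0 ... Sun=6)
Days before October (Jan-Sep): 274; offset = 274 + 22 - 1 = 295
Weekday index = (4 + 295) mod 7 = 5

Day of the week: Saturday


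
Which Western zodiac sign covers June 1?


Date: June 1
Conventional tropical zodiac dates: Gemini from May 21 onward; Cancer starts June 21
June 1 falls within the Gemini range

Gemini


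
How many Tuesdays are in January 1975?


January 1975 has 31 days
Anchor: Jan 1, 1975. With p = 1975 - 1 = 1974: (p + p//4 - p//100 + p//400) mod 7 = (1974 + 493 - 19 + 4) mod 7 = 2452 mod 7 = 2 -> Wednesday (Mon=0 ... Sun=6)
January 1 is the anchor itself -> Wednesday
First Tuesday is January 7
Tuesdays: 7, 14, 21, 28

4 Tuesdays


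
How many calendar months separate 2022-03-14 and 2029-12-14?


From March 2022 to December 2029
7 years * 12 = 84 months, plus 9 months = 93

93 months


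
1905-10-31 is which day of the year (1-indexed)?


Date: October 31, 1905
Days in months 1 through 9: 273
Plus 31 days in October

Day of year: 304


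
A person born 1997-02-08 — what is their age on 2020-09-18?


Birth: 1997-02-08
Reference: 2020-09-18
Year difference: 2020 - 1997 = 23

23 years old


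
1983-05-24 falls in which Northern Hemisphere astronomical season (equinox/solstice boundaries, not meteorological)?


Date: May 24
Astronomical Spring (approx.; exact equinox/solstice day varies by year): March 20 to June 20
May 24 falls within the Spring window

Spring


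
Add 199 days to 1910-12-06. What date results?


Start: 1910-12-06, add 199 days
December 1910 has 31 days: 31 - 6 = 25 days to December 31 -> 174 left
January 1911 has 31 days -> 143 left
February 1911 has 28 days -> 115 left
March 1911 has 31 days -> 84 left
April 1911 has 30 days -> 54 left
May 1911 has 31 days -> 23 left
June 1911: 23 <= 30 -> lands on June 23

Result: 1911-06-23


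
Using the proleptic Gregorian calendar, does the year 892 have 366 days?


Gregorian leap year rule: divisible by 4, but not by 100, unless also by 400.
892 is divisible by 4 but not 100 -> leap year

Yes


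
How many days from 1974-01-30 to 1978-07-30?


From 1974-01-30 to 1978-07-30
1974-01-30: day of year = 30
1978-07-30: days before July = 31 + 28 + 31 + 30 + 31 + 30 = 181 (1978 is not a leap year); day of year = 181 + 30 = 211
Rest of 1974: 365 - 30 = 335
Full years 1975 (365), 1976 (366), 1977 (365): 1096
Total = 335 + 1096 + 211 = 1642

1642 days


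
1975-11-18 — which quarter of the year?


Month: November (month 11)
Q1: Jan-Mar, Q2: Apr-Jun, Q3: Jul-Sep, Q4: Oct-Dec

Q4


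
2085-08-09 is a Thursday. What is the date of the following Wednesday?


Current: Thursday
Target: Wednesday
Days ahead: 6

Next Wednesday: 2085-08-15


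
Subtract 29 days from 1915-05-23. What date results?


Start: 1915-05-23, subtract 29 days
Back 23 days from May 23 reaches April 30, 1915 -> 6 left
April 1915: 30 - 6 = 24 -> lands on April 24

Result: 1915-04-24


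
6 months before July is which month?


July is month 7
7 - 6 = 1

January


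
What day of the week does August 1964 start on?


Target: August 1, 1964
Anchor: Jan 1, 1964. With p = 1964 - 1 = 1963: (p + p//4 - p//100 + p//400) mod 7 = (1963 + 490 - 19 + 4) mod 7 = 2438 mod 7 = 2 -> Wednesday (Mon=0 ... Sun=6)
Days before August (Jan-Jul): 213 days
Weekday index = (2 + 213) mod 7 = 5

Saturday


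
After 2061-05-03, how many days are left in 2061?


Day of year: 123 of 365
Remaining = 365 - 123

242 days


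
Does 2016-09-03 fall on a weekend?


Anchor: Jan 1, 2016. With p = 2016 - 1 = 2015: (p + p//4 - p//100 + p//400) mod 7 = (2015 + 503 - 20 + 5) mod 7 = 2503 mod 7 = 4 -> Friday (Mon=0 ... Sun=6)
Day of year: 247; offset = 246
Weekday index = (4 + 246) mod 7 = 5 -> Saturday
Weekend days: Saturday, Sunday

Yes


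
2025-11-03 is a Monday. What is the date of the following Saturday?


Current: Monday
Target: Saturday
Days ahead: 5

Next Saturday: 2025-11-08


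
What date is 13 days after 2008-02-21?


Start: 2008-02-21, add 13 days
February 2008 has 29 days: 29 - 21 = 8 days to February 29 -> 5 left
March 2008: 5 <= 31 -> lands on March 5

Result: 2008-03-05


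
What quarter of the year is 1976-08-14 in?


Month: August (month 8)
Q1: Jan-Mar, Q2: Apr-Jun, Q3: Jul-Sep, Q4: Oct-Dec

Q3


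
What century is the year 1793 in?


Century = (year - 1) // 100 + 1
= (1793 - 1) // 100 + 1
= 1792 // 100 + 1
= 17 + 1

18th century


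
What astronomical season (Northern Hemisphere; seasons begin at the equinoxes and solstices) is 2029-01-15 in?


Date: January 15
Astronomical Winter (approx.; exact equinox/solstice day varies by year): December 21 to March 19
January 15 falls within the Winter window

Winter


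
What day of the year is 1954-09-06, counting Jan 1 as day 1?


Date: September 6, 1954
Days in months 1 through 8: 243
Plus 6 days in September

Day of year: 249


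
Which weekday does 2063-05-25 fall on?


Date: May 25, 2063
Anchor: Jan 1, 2063. With p = 2063 - 1 = 2062: (p + p//4 - p//100 + p//400) mod 7 = (2062 + 515 - 20 + 5) mod 7 = 2562 mod 7 = 0 -> Monday (Mon=0 ... Sun=6)
Days before May (Jan-Apr): 120; offset = 120 + 25 - 1 = 144
Weekday index = (0 + 144) mod 7 = 4

Day of the week: Friday


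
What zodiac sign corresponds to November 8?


Date: November 8
Conventional tropical zodiac dates: Scorpio from October 23 onward; Sagittarius starts November 22
November 8 falls within the Scorpio range

Scorpio


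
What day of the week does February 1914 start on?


Target: February 1, 1914
Anchor: Jan 1, 1914. With p = 1914 - 1 = 1913: (p + p//4 - p//100 + p//400) mod 7 = (1913 + 478 - 19 + 4) mod 7 = 2376 mod 7 = 3 -> Thursday (Mon=0 ... Sun=6)
Days before February (Jan): 31 days
Weekday index = (3 + 31) mod 7 = 6

Sunday


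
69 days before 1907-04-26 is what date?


Start: 1907-04-26, subtract 69 days
Back 26 days from April 26 reaches March 31, 1907 -> 43 left
March 1907 has 31 days -> back to February 28, 1907 -> 12 left
February 1907: 28 - 12 = 16 -> lands on February 16

Result: 1907-02-16


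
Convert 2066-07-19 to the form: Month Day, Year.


ISO 2066-07-19 parses as year=2066, month=07, day=19
Month 7 -> July

July 19, 2066


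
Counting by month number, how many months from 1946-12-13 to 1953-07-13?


From December 1946 to July 1953
7 years * 12 = 84 months, minus 5 months = 79

79 months


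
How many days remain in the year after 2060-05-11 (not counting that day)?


Day of year: 132 of 366
Remaining = 366 - 132

234 days


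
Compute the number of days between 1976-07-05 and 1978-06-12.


From 1976-07-05 to 1978-06-12
1976-07-05: days before July = 31 + 29 + 31 + 30 + 31 + 30 = 182 (1976 is a leap year); day of year = 182 + 5 = 187
1978-06-12: days before June = 31 + 28 + 31 + 30 + 31 = 151 (1978 is not a leap year); day of year = 151 + 12 = 163
Rest of 1976: 366 - 187 = 179
Full years 1977 (365): 365
Total = 179 + 365 + 163 = 707

707 days


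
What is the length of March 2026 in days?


March 2026

31 days


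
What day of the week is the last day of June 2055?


June 2055 has 30 days
Anchor: Jan 1, 2055. With p = 2055 - 1 = 2054: (p + p//4 - p//100 + p//400) mod 7 = (2054 + 513 - 20 + 5) mod 7 = 2552 mod 7 = 4 -> Friday (Mon=0 ... Sun=6)
Days before June (Jan-May): 151; June 1 index = (4 + 151) mod 7 = 1 -> Tuesday
Last day offset: 30 - 1 = 29 days
Weekday index = (1 + 29) mod 7 = 2

Wednesday, June 30


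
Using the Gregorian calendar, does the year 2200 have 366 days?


Gregorian leap year rule: divisible by 4, but not by 100, unless also by 400.
2200 is divisible by 100 but not 400 -> not a leap year

No


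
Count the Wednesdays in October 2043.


October 2043 has 31 days
Anchor: Jan 1, 2043. With p = 2043 - 1 = 2042: (p + p//4 - p//100 + p//400) mod 7 = (2042 + 510 - 20 + 5) mod 7 = 2537 mod 7 = 3 -> Thursday (Mon=0 ... Sun=6)
Days before October (Jan-Sep): 273; October 1 index = (3 + 273) mod 7 = 3 -> Thursday
First Wednesday is October 7
Wednesdays: 7, 14, 21, 28

4 Wednesdays


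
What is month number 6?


Month 6 of 12

June


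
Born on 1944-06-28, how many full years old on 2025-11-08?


Birth: 1944-06-28
Reference: 2025-11-08
Year difference: 2025 - 1944 = 81

81 years old


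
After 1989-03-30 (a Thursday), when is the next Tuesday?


Current: Thursday
Target: Tuesday
Days ahead: 5

Next Tuesday: 1989-04-04


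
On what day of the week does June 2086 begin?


Target: June 1, 2086
Anchor: Jan 1, 2086. With p = 2086 - 1 = 2085: (p + p//4 - p//100 + p//400) mod 7 = (2085 + 521 - 20 + 5) mod 7 = 2591 mod 7 = 1 -> Tuesday (Mon=0 ... Sun=6)
Days before June (Jan-May): 151 days
Weekday index = (1 + 151) mod 7 = 5

Saturday


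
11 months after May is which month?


May is month 5
5 + 11 = 16; wrap: 16 - 12 = 4

April


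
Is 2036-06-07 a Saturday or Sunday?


Anchor: Jan 1, 2036. With p = 2036 - 1 = 2035: (p + p//4 - p//100 + p//400) mod 7 = (2035 + 508 - 20 + 5) mod 7 = 2528 mod 7 = 1 -> Tuesday (Mon=0 ... Sun=6)
Day of year: 159; offset = 158
Weekday index = (1 + 158) mod 7 = 5 -> Saturday
Weekend days: Saturday, Sunday

Yes


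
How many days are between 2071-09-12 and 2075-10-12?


From 2071-09-12 to 2075-10-12
2071-09-12: days before September = 31 + 28 + 31 + 30 + 31 + 30 + 31 + 31 = 243 (2071 is not a leap year); day of year = 243 + 12 = 255
2075-10-12: days before October = 31 + 28 + 31 + 30 + 31 + 30 + 31 + 31 + 30 = 273 (2075 is not a leap year); day of year = 273 + 12 = 285
Rest of 2071: 365 - 255 = 110
Full years 2072 (366), 2073 (365), 2074 (365): 1096
Total = 110 + 1096 + 285 = 1491

1491 days


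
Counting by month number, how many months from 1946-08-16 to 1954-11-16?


From August 1946 to November 1954
8 years * 12 = 96 months, plus 3 months = 99

99 months


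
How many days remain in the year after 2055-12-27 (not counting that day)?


Day of year: 361 of 365
Remaining = 365 - 361

4 days


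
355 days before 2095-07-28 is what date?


Start: 2095-07-28, subtract 355 days
Back 28 days from July 28 reaches June 30, 2095 -> 327 left
June 2095 has 30 days -> back to May 31, 2095 -> 297 left
May 2095 has 31 days -> back to April 30, 2095 -> 266 left
April 2095 has 30 days -> back to March 31, 2095 -> 236 left
March 2095 has 31 days -> back to February 28, 2095 -> 205 left
February 2095 has 28 days -> back to January 31, 2095 -> 177 left
January 2095 has 31 days -> back to December 31, 2094 -> 146 left
December 2094 has 31 days -> back to November 30, 2094 -> 115 left
November 2094 has 30 days -> back to October 31, 2094 -> 85 left
October 2094 has 31 days -> back to September 30, 2094 -> 54 left
September 2094 has 30 days -> back to August 31, 2094 -> 24 left
August 2094: 31 - 24 = 7 -> lands on August 7

Result: 2094-08-07


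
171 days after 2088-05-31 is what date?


Start: 2088-05-31, add 171 days
May 31 is the last day of May 2088 -> 171 left
June 2088 has 30 days -> 141 left
July 2088 has 31 days -> 110 left
August 2088 has 31 days -> 79 left
September 2088 has 30 days -> 49 left
October 2088 has 31 days -> 18 left
November 2088: 18 <= 30 -> lands on November 18

Result: 2088-11-18


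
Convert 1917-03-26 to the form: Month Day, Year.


ISO 1917-03-26 parses as year=1917, month=03, day=26
Month 3 -> March

March 26, 1917


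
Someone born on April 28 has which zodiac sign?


Date: April 28
Conventional tropical zodiac dates: Taurus from April 20 onward; Gemini starts May 21
April 28 falls within the Taurus range

Taurus


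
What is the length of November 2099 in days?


November 2099

30 days


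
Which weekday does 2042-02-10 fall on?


Date: February 10, 2042
Anchor: Jan 1, 2042. With p = 2042 - 1 = 2041: (p + p//4 - p//100 + p//400) mod 7 = (2041 + 510 - 20 + 5) mod 7 = 2536 mod 7 = 2 -> Wednesday (Mon=0 ... Sun=6)
Days before February (Jan): 31; offset = 31 + 10 - 1 = 40
Weekday index = (2 + 40) mod 7 = 0

Day of the week: Monday


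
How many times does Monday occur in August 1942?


August 1942 has 31 days
Anchor: Jan 1, 1942. With p = 1942 - 1 = 1941: (p + p//4 - p//100 + p//400) mod 7 = (1941 + 485 - 19 + 4) mod 7 = 2411 mod 7 = 3 -> Thursday (Mon=0 ... Sun=6)
Days before August (Jan-Jul): 212; August 1 index = (3 + 212) mod 7 = 5 -> Saturday
First Monday is August 3
Mondays: 3, 10, 17, 24, 31

5 Mondays


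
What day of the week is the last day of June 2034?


June 2034 has 30 days
Anchor: Jan 1, 2034. With p = 2034 - 1 = 2033: (p + p//4 - p//100 + p//400) mod 7 = (2033 + 508 - 20 + 5) mod 7 = 2526 mod 7 = 6 -> Sunday (Mon=0 ... Sun=6)
Days before June (Jan-May): 151; June 1 index = (6 + 151) mod 7 = 3 -> Thursday
Last day offset: 30 - 1 = 29 days
Weekday index = (3 + 29) mod 7 = 4

Friday, June 30


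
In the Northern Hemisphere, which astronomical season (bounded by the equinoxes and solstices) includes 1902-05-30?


Date: May 30
Astronomical Spring (approx.; exact equinox/solstice day varies by year): March 20 to June 20
May 30 falls within the Spring window

Spring


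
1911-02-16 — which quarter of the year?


Month: February (month 2)
Q1: Jan-Mar, Q2: Apr-Jun, Q3: Jul-Sep, Q4: Oct-Dec

Q1


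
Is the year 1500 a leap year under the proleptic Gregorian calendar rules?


Gregorian leap year rule: divisible by 4, but not by 100, unless also by 400.
1500 is divisible by 100 but not 400 -> not a leap year

No


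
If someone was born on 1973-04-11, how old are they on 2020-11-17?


Birth: 1973-04-11
Reference: 2020-11-17
Year difference: 2020 - 1973 = 47

47 years old


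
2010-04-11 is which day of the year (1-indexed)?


Date: April 11, 2010
Days in months 1 through 3: 90
Plus 11 days in April

Day of year: 101


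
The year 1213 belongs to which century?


Century = (year - 1) // 100 + 1
= (1213 - 1) // 100 + 1
= 1212 // 100 + 1
= 12 + 1

13th century


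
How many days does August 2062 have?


August 2062

31 days


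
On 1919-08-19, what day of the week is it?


Date: August 19, 1919
Anchor: Jan 1, 1919. With p = 1919 - 1 = 1918: (p + p//4 - p//100 + p//400) mod 7 = (1918 + 479 - 19 + 4) mod 7 = 2382 mod 7 = 2 -> Wednesday (Mon=0 ... Sun=6)
Days before August (Jan-Jul): 212; offset = 212 + 19 - 1 = 230
Weekday index = (2 + 230) mod 7 = 1

Day of the week: Tuesday


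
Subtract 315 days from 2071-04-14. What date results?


Start: 2071-04-14, subtract 315 days
Back 14 days from April 14 reaches March 31, 2071 -> 301 left
March 2071 has 31 days -> back to February 28, 2071 -> 270 left
February 2071 has 28 days -> back to January 31, 2071 -> 242 left
January 2071 has 31 days -> back to December 31, 2070 -> 211 left
December 2070 has 31 days -> back to November 30, 2070 -> 180 left
November 2070 has 30 days -> back to October 31, 2070 -> 150 left
October 2070 has 31 days -> back to September 30, 2070 -> 119 left
September 2070 has 30 days -> back to August 31, 2070 -> 89 left
August 2070 has 31 days -> back to July 31, 2070 -> 58 left
July 2070 has 31 days -> back to June 30, 2070 -> 27 left
June 2070: 30 - 27 = 3 -> lands on June 3

Result: 2070-06-03


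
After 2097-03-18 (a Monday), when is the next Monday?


Current: Monday
Target: Monday
Days ahead: 7

Next Monday: 2097-03-25


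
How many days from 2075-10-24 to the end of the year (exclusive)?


Day of year: 297 of 365
Remaining = 365 - 297

68 days


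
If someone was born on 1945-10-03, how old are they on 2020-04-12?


Birth: 1945-10-03
Reference: 2020-04-12
Year difference: 2020 - 1945 = 75
Birthday not yet reached in 2020, subtract 1

74 years old


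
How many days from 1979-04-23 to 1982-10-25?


From 1979-04-23 to 1982-10-25
1979-04-23: days before April = 31 + 28 + 31 = 90 (1979 is not a leap year); day of year = 90 + 23 = 113
1982-10-25: days before October = 31 + 28 + 31 + 30 + 31 + 30 + 31 + 31 + 30 = 273 (1982 is not a leap year); day of year = 273 + 25 = 298
Rest of 1979: 365 - 113 = 252
Full years 1980 (366), 1981 (365): 731
Total = 252 + 731 + 298 = 1281

1281 days


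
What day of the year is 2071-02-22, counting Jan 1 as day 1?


Date: February 22, 2071
Days in months 1 through 1: 31
Plus 22 days in February

Day of year: 53


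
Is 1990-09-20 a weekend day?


Anchor: Jan 1, 1990. With p = 1990 - 1 = 1989: (p + p//4 - p//100 + p//400) mod 7 = (1989 + 497 - 19 + 4) mod 7 = 2471 mod 7 = 0 -> Monday (Mon=0 ... Sun=6)
Day of year: 263; offset = 262
Weekday index = (0 + 262) mod 7 = 3 -> Thursday
Weekend days: Saturday, Sunday

No


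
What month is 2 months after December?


December is month 12
12 + 2 = 14; wrap: 14 - 12 = 2

February


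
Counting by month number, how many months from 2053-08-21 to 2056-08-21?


From August 2053 to August 2056
3 years * 12 = 36 months = 36

36 months


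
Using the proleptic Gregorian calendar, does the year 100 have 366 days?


Gregorian leap year rule: divisible by 4, but not by 100, unless also by 400.
100 is divisible by 100 but not 400 -> not a leap year

No


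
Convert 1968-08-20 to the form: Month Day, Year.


ISO 1968-08-20 parses as year=1968, month=08, day=20
Month 8 -> August

August 20, 1968


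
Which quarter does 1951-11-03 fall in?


Month: November (month 11)
Q1: Jan-Mar, Q2: Apr-Jun, Q3: Jul-Sep, Q4: Oct-Dec

Q4


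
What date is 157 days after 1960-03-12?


Start: 1960-03-12, add 157 days
March 1960 has 31 days: 31 - 12 = 19 days to March 31 -> 138 left
April 1960 has 30 days -> 108 left
May 1960 has 31 days -> 77 left
June 1960 has 30 days -> 47 left
July 1960 has 31 days -> 16 left
August 1960: 16 <= 31 -> lands on August 16

Result: 1960-08-16


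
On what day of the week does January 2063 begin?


Target: January 1, 2063
Anchor: Jan 1, 2063. With p = 2063 - 1 = 2062: (p + p//4 - p//100 + p//400) mod 7 = (2062 + 515 - 20 + 5) mod 7 = 2562 mod 7 = 0 -> Monday (Mon=0 ... Sun=6)
Offset from anchor: 0 days
Weekday index = (0 + 0) mod 7 = 0

Monday


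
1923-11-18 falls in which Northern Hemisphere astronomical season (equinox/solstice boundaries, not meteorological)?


Date: November 18
Astronomical Autumn (approx.; exact equinox/solstice day varies by year): September 22 to December 20
November 18 falls within the Autumn window

Autumn


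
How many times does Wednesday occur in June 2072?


June 2072 has 30 days
Anchor: Jan 1, 2072. With p = 2072 - 1 = 2071: (p + p//4 - p//100 + p//400) mod 7 = (2071 + 517 - 20 + 5) mod 7 = 2573 mod 7 = 4 -> Friday (Mon=0 ... Sun=6)
Days before June (Jan-May): 152; June 1 index = (4 + 152) mod 7 = 2 -> Wednesday
First Wednesday is June 1
Wednesdays: 1, 8, 15, 22, 29

5 Wednesdays


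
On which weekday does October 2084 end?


October 2084 has 31 days
Anchor: Jan 1, 2084. With p = 2084 - 1 = 2083: (p + p//4 - p//100 + p//400) mod 7 = (2083 + 520 - 20 + 5) mod 7 = 2588 mod 7 = 5 -> Saturday (Mon=0 ... Sun=6)
Days before October (Jan-Sep): 274; October 1 index = (5 + 274) mod 7 = 6 -> Sunday
Last day offset: 31 - 1 = 30 days
Weekday index = (6 + 30) mod 7 = 1

Tuesday, October 31


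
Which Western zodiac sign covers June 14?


Date: June 14
Conventional tropical zodiac dates: Gemini from May 21 onward; Cancer starts June 21
June 14 falls within the Gemini range

Gemini


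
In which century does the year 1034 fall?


Century = (year - 1) // 100 + 1
= (1034 - 1) // 100 + 1
= 1033 // 100 + 1
= 10 + 1

11th century


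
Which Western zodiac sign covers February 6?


Date: February 6
Conventional tropical zodiac dates: Aquarius from January 20 onward; Pisces starts February 19
February 6 falls within the Aquarius range

Aquarius


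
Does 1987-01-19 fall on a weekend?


Anchor: Jan 1, 1987. With p = 1987 - 1 = 1986: (p + p//4 - p//100 + p//400) mod 7 = (1986 + 496 - 19 + 4) mod 7 = 2467 mod 7 = 3 -> Thursday (Mon=0 ... Sun=6)
Day of year: 19; offset = 18
Weekday index = (3 + 18) mod 7 = 0 -> Monday
Weekend days: Saturday, Sunday

No


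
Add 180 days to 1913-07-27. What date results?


Start: 1913-07-27, add 180 days
July 1913 has 31 days: 31 - 27 = 4 days to July 31 -> 176 left
August 1913 has 31 days -> 145 left
September 1913 has 30 days -> 115 left
October 1913 has 31 days -> 84 left
November 1913 has 30 days -> 54 left
December 1913 has 31 days -> 23 left
January 1914: 23 <= 31 -> lands on January 23

Result: 1914-01-23


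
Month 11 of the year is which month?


Month 11 of 12

November


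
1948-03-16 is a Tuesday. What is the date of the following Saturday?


Current: Tuesday
Target: Saturday
Days ahead: 4

Next Saturday: 1948-03-20


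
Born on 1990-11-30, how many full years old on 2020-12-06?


Birth: 1990-11-30
Reference: 2020-12-06
Year difference: 2020 - 1990 = 30

30 years old


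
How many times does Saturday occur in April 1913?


April 1913 has 30 days
Anchor: Jan 1, 1913. With p = 1913 - 1 = 1912: (p + p//4 - p//100 + p//400) mod 7 = (1912 + 478 - 19 + 4) mod 7 = 2375 mod 7 = 2 -> Wednesday (Mon=0 ... Sun=6)
Days before April (Jan-Mar): 90; April 1 index = (2 + 90) mod 7 = 1 -> Tuesday
First Saturday is April 5
Saturdays: 5, 12, 19, 26

4 Saturdays


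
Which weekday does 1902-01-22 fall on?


Date: January 22, 1902
Anchor: Jan 1, 1902. With p = 1902 - 1 = 1901: (p + p//4 - p//100 + p//400) mod 7 = (1901 + 475 - 19 + 4) mod 7 = 2361 mod 7 = 2 -> Wednesday (Mon=0 ... Sun=6)
Days into year = 22 - 1 = 21
Weekday index = (2 + 21) mod 7 = 2

Day of the week: Wednesday


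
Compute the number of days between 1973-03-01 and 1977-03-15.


From 1973-03-01 to 1977-03-15
1973-03-01: days before March = 31 + 28 = 59 (1973 is not a leap year); day of year = 59 + 1 = 60
1977-03-15: days before March = 31 + 28 = 59 (1977 is not a leap year); day of year = 59 + 15 = 74
Rest of 1973: 365 - 60 = 305
Full years 1974 (365), 1975 (365), 1976 (366): 1096
Total = 305 + 1096 + 74 = 1475

1475 days


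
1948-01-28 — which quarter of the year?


Month: January (month 1)
Q1: Jan-Mar, Q2: Apr-Jun, Q3: Jul-Sep, Q4: Oct-Dec

Q1


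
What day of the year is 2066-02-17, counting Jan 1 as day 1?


Date: February 17, 2066
Days in months 1 through 1: 31
Plus 17 days in February

Day of year: 48


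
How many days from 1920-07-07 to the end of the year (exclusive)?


Day of year: 189 of 366
Remaining = 366 - 189

177 days


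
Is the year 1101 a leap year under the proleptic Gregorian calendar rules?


Gregorian leap year rule: divisible by 4, but not by 100, unless also by 400.
1101 is not divisible by 4 -> not a leap year

No


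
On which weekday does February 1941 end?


February 1941 has 28 days
Anchor: Jan 1, 1941. With p = 1941 - 1 = 1940: (p + p//4 - p//100 + p//400) mod 7 = (1940 + 485 - 19 + 4) mod 7 = 2410 mod 7 = 2 -> Wednesday (Mon=0 ... Sun=6)
Days before February (Jan): 31; February 1 index = (2 + 31) mod 7 = 5 -> Saturday
Last day offset: 28 - 1 = 27 days
Weekday index = (5 + 27) mod 7 = 4

Friday, February 28


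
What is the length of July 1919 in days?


July 1919

31 days


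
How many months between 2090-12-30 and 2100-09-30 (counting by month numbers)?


From December 2090 to September 2100
10 years * 12 = 120 months, minus 3 months = 117

117 months


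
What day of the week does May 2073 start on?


Target: May 1, 2073
Anchor: Jan 1, 2073. With p = 2073 - 1 = 2072: (p + p//4 - p//100 + p//400) mod 7 = (2072 + 518 - 20 + 5) mod 7 = 2575 mod 7 = 6 -> Sunday (Mon=0 ... Sun=6)
Days before May (Jan-Apr): 120 days
Weekday index = (6 + 120) mod 7 = 0

Monday


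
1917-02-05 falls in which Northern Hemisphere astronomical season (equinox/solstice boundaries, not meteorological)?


Date: February 5
Astronomical Winter (approx.; exact equinox/solstice day varies by year): December 21 to March 19
February 5 falls within the Winter window

Winter


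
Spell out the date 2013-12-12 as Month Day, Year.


ISO 2013-12-12 parses as year=2013, month=12, day=12
Month 12 -> December

December 12, 2013


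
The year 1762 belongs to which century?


Century = (year - 1) // 100 + 1
= (1762 - 1) // 100 + 1
= 1761 // 100 + 1
= 17 + 1

18th century


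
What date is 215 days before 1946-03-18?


Start: 1946-03-18, subtract 215 days
Back 18 days from March 18 reaches February 28, 1946 -> 197 left
February 1946 has 28 days -> back to January 31, 1946 -> 169 left
January 1946 has 31 days -> back to December 31, 1945 -> 138 left
December 1945 has 31 days -> back to November 30, 1945 -> 107 left
November 1945 has 30 days -> back to October 31, 1945 -> 77 left
October 1945 has 31 days -> back to September 30, 1945 -> 46 left
September 1945 has 30 days -> back to August 31, 1945 -> 16 left
August 1945: 31 - 16 = 15 -> lands on August 15

Result: 1945-08-15


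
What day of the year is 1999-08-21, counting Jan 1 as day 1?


Date: August 21, 1999
Days in months 1 through 7: 212
Plus 21 days in August

Day of year: 233


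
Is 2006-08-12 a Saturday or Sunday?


Anchor: Jan 1, 2006. With p = 2006 - 1 = 2005: (p + p//4 - p//100 + p//400) mod 7 = (2005 + 501 - 20 + 5) mod 7 = 2491 mod 7 = 6 -> Sunday (Mon=0 ... Sun=6)
Day of year: 224; offset = 223
Weekday index = (6 + 223) mod 7 = 5 -> Saturday
Weekend days: Saturday, Sunday

Yes


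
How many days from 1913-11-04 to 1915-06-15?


From 1913-11-04 to 1915-06-15
1913-11-04: days before November = 31 + 28 + 31 + 30 + 31 + 30 + 31 + 31 + 30 + 31 = 304 (1913 is not a leap year); day of year = 304 + 4 = 308
1915-06-15: days before June = 31 + 28 + 31 + 30 + 31 = 151 (1915 is not a leap year); day of year = 151 + 15 = 166
Rest of 1913: 365 - 308 = 57
Full years 1914 (365): 365
Total = 57 + 365 + 166 = 588

588 days


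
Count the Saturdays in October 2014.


October 2014 has 31 days
Anchor: Jan 1, 2014. With p = 2014 - 1 = 2013: (p + p//4 - p//100 + p//400) mod 7 = (2013 + 503 - 20 + 5) mod 7 = 2501 mod 7 = 2 -> Wednesday (Mon=0 ... Sun=6)
Days before October (Jan-Sep): 273; October 1 index = (2 + 273) mod 7 = 2 -> Wednesday
First Saturday is October 4
Saturdays: 4, 11, 18, 25

4 Saturdays


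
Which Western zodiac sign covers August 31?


Date: August 31
Conventional tropical zodiac dates: Virgo from August 23 onward; Libra starts September 23
August 31 falls within the Virgo range

Virgo


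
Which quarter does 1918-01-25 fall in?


Month: January (month 1)
Q1: Jan-Mar, Q2: Apr-Jun, Q3: Jul-Sep, Q4: Oct-Dec

Q1


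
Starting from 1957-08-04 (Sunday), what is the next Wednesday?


Current: Sunday
Target: Wednesday
Days ahead: 3

Next Wednesday: 1957-08-07


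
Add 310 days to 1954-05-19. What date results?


Start: 1954-05-19, add 310 days
May 1954 has 31 days: 31 - 19 = 12 days to May 31 -> 298 left
June 1954 has 30 days -> 268 left
July 1954 has 31 days -> 237 left
August 1954 has 31 days -> 206 left
September 1954 has 30 days -> 176 left
October 1954 has 31 days -> 145 left
November 1954 has 30 days -> 115 left
December 1954 has 31 days -> 84 left
January 1955 has 31 days -> 53 left
February 1955 has 28 days -> 25 left
March 1955: 25 <= 31 -> lands on March 25

Result: 1955-03-25


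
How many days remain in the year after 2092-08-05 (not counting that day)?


Day of year: 218 of 366
Remaining = 366 - 218

148 days


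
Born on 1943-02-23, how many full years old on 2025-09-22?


Birth: 1943-02-23
Reference: 2025-09-22
Year difference: 2025 - 1943 = 82

82 years old


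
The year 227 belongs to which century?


Century = (year - 1) // 100 + 1
= (227 - 1) // 100 + 1
= 226 // 100 + 1
= 2 + 1

3rd century


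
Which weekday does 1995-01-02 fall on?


Date: January 2, 1995
Anchor: Jan 1, 1995. With p = 1995 - 1 = 1994: (p + p//4 - p//100 + p//400) mod 7 = (1994 + 498 - 19 + 4) mod 7 = 2477 mod 7 = 6 -> Sunday (Mon=0 ... Sun=6)
Days into year = 2 - 1 = 1
Weekday index = (6 + 1) mod 7 = 0

Day of the week: Monday


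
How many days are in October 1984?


October 1984

31 days


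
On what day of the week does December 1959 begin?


Target: December 1, 1959
Anchor: Jan 1, 1959. With p = 1959 - 1 = 1958: (p + p//4 - p//100 + p//400) mod 7 = (1958 + 489 - 19 + 4) mod 7 = 2432 mod 7 = 3 -> Thursday (Mon=0 ... Sun=6)
Days before December (Jan-Nov): 334 days
Weekday index = (3 + 334) mod 7 = 1

Tuesday


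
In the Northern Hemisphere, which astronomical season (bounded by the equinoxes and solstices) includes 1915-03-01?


Date: March 1
Astronomical Winter (approx.; exact equinox/solstice day varies by year): December 21 to March 19
March 1 falls within the Winter window

Winter


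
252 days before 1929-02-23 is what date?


Start: 1929-02-23, subtract 252 days
Back 23 days from February 23 reaches January 31, 1929 -> 229 left
January 1929 has 31 days -> back to December 31, 1928 -> 198 left
December 1928 has 31 days -> back to November 30, 1928 -> 167 left
November 1928 has 30 days -> back to October 31, 1928 -> 137 left
October 1928 has 31 days -> back to September 30, 1928 -> 106 left
September 1928 has 30 days -> back to August 31, 1928 -> 76 left
August 1928 has 31 days -> back to July 31, 1928 -> 45 left
July 1928 has 31 days -> back to June 30, 1928 -> 14 left
June 1928: 30 - 14 = 16 -> lands on June 16

Result: 1928-06-16


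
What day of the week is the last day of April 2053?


April 2053 has 30 days
Anchor: Jan 1, 2053. With p = 2053 - 1 = 2052: (p + p//4 - p//100 + p//400) mod 7 = (2052 + 513 - 20 + 5) mod 7 = 2550 mod 7 = 2 -> Wednesday (Mon=0 ... Sun=6)
Days before April (Jan-Mar): 90; April 1 index = (2 + 90) mod 7 = 1 -> Tuesday
Last day offset: 30 - 1 = 29 days
Weekday index = (1 + 29) mod 7 = 2

Wednesday, April 30


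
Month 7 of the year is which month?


Month 7 of 12

July


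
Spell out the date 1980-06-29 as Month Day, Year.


ISO 1980-06-29 parses as year=1980, month=06, day=29
Month 6 -> June

June 29, 1980


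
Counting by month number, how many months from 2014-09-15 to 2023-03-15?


From September 2014 to March 2023
9 years * 12 = 108 months, minus 6 months = 102

102 months


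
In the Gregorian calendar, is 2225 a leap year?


Gregorian leap year rule: divisible by 4, but not by 100, unless also by 400.
2225 is not divisible by 4 -> not a leap year

No


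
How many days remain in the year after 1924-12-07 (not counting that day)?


Day of year: 342 of 366
Remaining = 366 - 342

24 days


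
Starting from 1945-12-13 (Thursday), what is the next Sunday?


Current: Thursday
Target: Sunday
Days ahead: 3

Next Sunday: 1945-12-16


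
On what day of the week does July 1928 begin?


Target: July 1, 1928
Anchor: Jan 1, 1928. With p = 1928 - 1 = 1927: (p + p//4 - p//100 + p//400) mod 7 = (1927 + 481 - 19 + 4) mod 7 = 2393 mod 7 = 6 -> Sunday (Mon=0 ... Sun=6)
Days before July (Jan-Jun): 182 days
Weekday index = (6 + 182) mod 7 = 6

Sunday


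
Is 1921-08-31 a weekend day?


Anchor: Jan 1, 1921. With p = 1921 - 1 = 1920: (p + p//4 - p//100 + p//400) mod 7 = (1920 + 480 - 19 + 4) mod 7 = 2385 mod 7 = 5 -> Saturday (Mon=0 ... Sun=6)
Day of year: 243; offset = 242
Weekday index = (5 + 242) mod 7 = 2 -> Wednesday
Weekend days: Saturday, Sunday

No


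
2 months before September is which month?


September is month 9
9 - 2 = 7

July


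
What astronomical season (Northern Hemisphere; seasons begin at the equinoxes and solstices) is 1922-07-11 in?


Date: July 11
Astronomical Summer (approx.; exact equinox/solstice day varies by year): June 21 to September 21
July 11 falls within the Summer window

Summer


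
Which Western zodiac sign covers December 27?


Date: December 27
Conventional tropical zodiac dates: Capricorn from December 22 onward; Aquarius starts January 20
December 27 falls within the Capricorn range

Capricorn


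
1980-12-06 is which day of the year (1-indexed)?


Date: December 6, 1980
Days in months 1 through 11: 335
Plus 6 days in December

Day of year: 341


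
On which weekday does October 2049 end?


October 2049 has 31 days
Anchor: Jan 1, 2049. With p = 2049 - 1 = 2048: (p + p//4 - p//100 + p//400) mod 7 = (2048 + 512 - 20 + 5) mod 7 = 2545 mod 7 = 4 -> Friday (Mon=0 ... Sun=6)
Days before October (Jan-Sep): 273; October 1 index = (4 + 273) mod 7 = 4 -> Friday
Last day offset: 31 - 1 = 30 days
Weekday index = (4 + 30) mod 7 = 6

Sunday, October 31


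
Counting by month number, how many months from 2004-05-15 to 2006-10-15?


From May 2004 to October 2006
2 years * 12 = 24 months, plus 5 months = 29

29 months


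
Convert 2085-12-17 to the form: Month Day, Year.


ISO 2085-12-17 parses as year=2085, month=12, day=17
Month 12 -> December

December 17, 2085


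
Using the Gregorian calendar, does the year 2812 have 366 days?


Gregorian leap year rule: divisible by 4, but not by 100, unless also by 400.
2812 is divisible by 4 but not 100 -> leap year

Yes


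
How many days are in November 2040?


November 2040

30 days


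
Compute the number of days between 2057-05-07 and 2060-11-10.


From 2057-05-07 to 2060-11-10
2057-05-07: days before May = 31 + 28 + 31 + 30 = 120 (2057 is not a leap year); day of year = 120 + 7 = 127
2060-11-10: days before November = 31 + 29 + 31 + 30 + 31 + 30 + 31 + 31 + 30 + 31 = 305 (2060 is a leap year); day of year = 305 + 10 = 315
Rest of 2057: 365 - 127 = 238
Full years 2058 (365), 2059 (365): 730
Total = 238 + 730 + 315 = 1283

1283 days


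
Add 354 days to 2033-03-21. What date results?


Start: 2033-03-21, add 354 days
March 2033 has 31 days: 31 - 21 = 10 days to March 31 -> 344 left
April 2033 has 30 days -> 314 left
May 2033 has 31 days -> 283 left
June 2033 has 30 days -> 253 left
July 2033 has 31 days -> 222 left
August 2033 has 31 days -> 191 left
September 2033 has 30 days -> 161 left
October 2033 has 31 days -> 130 left
November 2033 has 30 days -> 100 left
December 2033 has 31 days -> 69 left
January 2034 has 31 days -> 38 left
February 2034 has 28 days -> 10 left
March 2034: 10 <= 31 -> lands on March 10

Result: 2034-03-10


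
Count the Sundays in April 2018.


April 2018 has 30 days
Anchor: Jan 1, 2018. With p = 2018 - 1 = 2017: (p + p//4 - p//100 + p//400) mod 7 = (2017 + 504 - 20 + 5) mod 7 = 2506 mod 7 = 0 -> Monday (Mon=0 ... Sun=6)
Days before April (Jan-Mar): 90; April 1 index = (0 + 90) mod 7 = 6 -> Sunday
First Sunday is April 1
Sundays: 1, 8, 15, 22, 29

5 Sundays


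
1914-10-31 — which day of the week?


Date: October 31, 1914
Anchor: Jan 1, 1914. With p = 1914 - 1 = 1913: (p + p//4 - p//100 + p//400) mod 7 = (1913 + 478 - 19 + 4) mod 7 = 2376 mod 7 = 3 -> Thursday (Mon=0 ... Sun=6)
Days before October (Jan-Sep): 273; offset = 273 + 31 - 1 = 303
Weekday index = (3 + 303) mod 7 = 5

Day of the week: Saturday


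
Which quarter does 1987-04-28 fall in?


Month: April (month 4)
Q1: Jan-Mar, Q2: Apr-Jun, Q3: Jul-Sep, Q4: Oct-Dec

Q2


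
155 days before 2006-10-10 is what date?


Start: 2006-10-10, subtract 155 days
Back 10 days from October 10 reaches September 30, 2006 -> 145 left
September 2006 has 30 days -> back to August 31, 2006 -> 115 left
August 2006 has 31 days -> back to July 31, 2006 -> 84 left
July 2006 has 31 days -> back to June 30, 2006 -> 53 left
June 2006 has 30 days -> back to May 31, 2006 -> 23 left
May 2006: 31 - 23 = 8 -> lands on May 8

Result: 2006-05-08


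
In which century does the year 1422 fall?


Century = (year - 1) // 100 + 1
= (1422 - 1) // 100 + 1
= 1421 // 100 + 1
= 14 + 1

15th century


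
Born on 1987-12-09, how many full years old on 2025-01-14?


Birth: 1987-12-09
Reference: 2025-01-14
Year difference: 2025 - 1987 = 38
Birthday not yet reached in 2025, subtract 1

37 years old


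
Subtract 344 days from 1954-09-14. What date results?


Start: 1954-09-14, subtract 344 days
Back 14 days from September 14 reaches August 31, 1954 -> 330 left
August 1954 has 31 days -> back to July 31, 1954 -> 299 left
July 1954 has 31 days -> back to June 30, 1954 -> 268 left
June 1954 has 30 days -> back to May 31, 1954 -> 238 left
May 1954 has 31 days -> back to April 30, 1954 -> 207 left
April 1954 has 30 days -> back to March 31, 1954 -> 177 left
March 1954 has 31 days -> back to February 28, 1954 -> 146 left
February 1954 has 28 days -> back to January 31, 1954 -> 118 left
January 1954 has 31 days -> back to December 31, 1953 -> 87 left
December 1953 has 31 days -> back to November 30, 1953 -> 56 left
November 1953 has 30 days -> back to October 31, 1953 -> 26 left
October 1953: 31 - 26 = 5 -> lands on October 5

Result: 1953-10-05


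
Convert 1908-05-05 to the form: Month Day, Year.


ISO 1908-05-05 parses as year=1908, month=05, day=05
Month 5 -> May

May 5, 1908


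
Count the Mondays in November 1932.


November 1932 has 30 days
Anchor: Jan 1, 1932. With p = 1932 - 1 = 1931: (p + p//4 - p//100 + p//400) mod 7 = (1931 + 482 - 19 + 4) mod 7 = 2398 mod 7 = 4 -> Friday (Mon=0 ... Sun=6)
Days before November (Jan-Oct): 305; November 1 index = (4 + 305) mod 7 = 1 -> Tuesday
First Monday is November 7
Mondays: 7, 14, 21, 28

4 Mondays


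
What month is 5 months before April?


April is month 4
4 - 5 = -1; wrap: -1 + 12 = 11

November


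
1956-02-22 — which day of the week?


Date: February 22, 1956
Anchor: Jan 1, 1956. With p = 1956 - 1 = 1955: (p + p//4 - p//100 + p//400) mod 7 = (1955 + 488 - 19 + 4) mod 7 = 2428 mod 7 = 6 -> Sunday (Mon=0 ... Sun=6)
Days before February (Jan): 31; offset = 31 + 22 - 1 = 52
Weekday index = (6 + 52) mod 7 = 2

Day of the week: Wednesday


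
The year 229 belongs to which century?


Century = (year - 1) // 100 + 1
= (229 - 1) // 100 + 1
= 228 // 100 + 1
= 2 + 1

3rd century


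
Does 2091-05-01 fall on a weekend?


Anchor: Jan 1, 2091. With p = 2091 - 1 = 2090: (p + p//4 - p//100 + p//400) mod 7 = (2090 + 522 - 20 + 5) mod 7 = 2597 mod 7 = 0 -> Monday (Mon=0 ... Sun=6)
Day of year: 121; offset = 120
Weekday index = (0 + 120) mod 7 = 1 -> Tuesday
Weekend days: Saturday, Sunday

No


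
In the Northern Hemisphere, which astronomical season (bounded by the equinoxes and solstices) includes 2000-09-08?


Date: September 8
Astronomical Summer (approx.; exact equinox/solstice day varies by year): June 21 to September 21
September 8 falls within the Summer window

Summer


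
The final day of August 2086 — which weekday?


August 2086 has 31 days
Anchor: Jan 1, 2086. With p = 2086 - 1 = 2085: (p + p//4 - p//100 + p//400) mod 7 = (2085 + 521 - 20 + 5) mod 7 = 2591 mod 7 = 1 -> Tuesday (Mon=0 ... Sun=6)
Days before August (Jan-Jul): 212; August 1 index = (1 + 212) mod 7 = 3 -> Thursday
Last day offset: 31 - 1 = 30 days
Weekday index = (3 + 30) mod 7 = 5

Saturday, August 31
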